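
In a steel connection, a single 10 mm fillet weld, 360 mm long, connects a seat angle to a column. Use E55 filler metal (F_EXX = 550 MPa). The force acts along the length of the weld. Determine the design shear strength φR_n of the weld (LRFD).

φR_n ≈ 630 kN

Effective throat t_e = 0.707 × 10 = 7.07 mm.
Total length L = 360 mm; A_we = 7.07 × 360 = 2545 mm².
F_nw = 0.6 F_EXX = 0.6 × 550 = 330 MPa.
φR_n = 0.75 × 330 × 2545 × 10⁻³ = 629.9 kN.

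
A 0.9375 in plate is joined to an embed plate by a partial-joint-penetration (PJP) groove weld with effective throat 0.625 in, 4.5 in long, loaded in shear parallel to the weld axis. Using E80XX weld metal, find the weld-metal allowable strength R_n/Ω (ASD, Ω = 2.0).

E80XX → F_EXX = 80 ksi.
Effective throat (given) t_e = 0.625 in.
A_we = 0.625 × 4.5 = 2.812 in².
F_nw = 0.6 F_EXX = 48 ksi.
R_n/Ω = (48 × 2.812) / 2.0 = 67.5 kips.

R_n/Ω ≈ 67.5 kips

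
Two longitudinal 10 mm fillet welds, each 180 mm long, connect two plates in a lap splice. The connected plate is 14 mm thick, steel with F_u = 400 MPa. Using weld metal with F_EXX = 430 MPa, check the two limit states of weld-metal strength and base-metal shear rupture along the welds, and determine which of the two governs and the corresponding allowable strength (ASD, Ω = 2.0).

t_e = 0.707 × 10 = 7.07 mm; L = 360 mm.
Weld metal: R_n/Ω = (1/2.0) × 0.6 × 430 × 7.07 × 360 × 10⁻³ = 328.3 kN.
Base metal (shear rupture): R_n/Ω = (1/2.0) × 0.6 × 400 × 14 × 360 × 10⁻³ = 604.8 kN.
Governing: weld metal.

R_n/Ω ≈ 328 kN (weld metal governs)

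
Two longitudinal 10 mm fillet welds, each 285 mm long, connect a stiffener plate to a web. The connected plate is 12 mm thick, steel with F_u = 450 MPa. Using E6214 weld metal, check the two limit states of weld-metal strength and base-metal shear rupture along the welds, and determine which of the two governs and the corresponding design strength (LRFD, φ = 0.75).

E62XX → F_EXX = 620 MPa.
t_e = 0.707 × 10 = 7.07 mm; L = 570 mm.
Weld metal: φR_n = 0.75 × 0.6 × 620 × 7.07 × 570 × 10⁻³ = 1124 kN.
Base metal (shear rupture): φR_n = 0.75 × 0.6 × 450 × 12 × 570 × 10⁻³ = 1385 kN.
Governing: weld metal.

φR_n ≈ 1120 kN (weld metal governs)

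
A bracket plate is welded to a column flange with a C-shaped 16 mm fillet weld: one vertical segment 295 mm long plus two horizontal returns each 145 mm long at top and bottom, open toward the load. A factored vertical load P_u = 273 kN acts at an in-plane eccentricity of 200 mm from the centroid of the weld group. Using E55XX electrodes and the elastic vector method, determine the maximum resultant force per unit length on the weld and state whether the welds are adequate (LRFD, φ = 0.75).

f_max ≈ 1360 N/mm; adequate

E55XX → F_EXX = 550 MPa.
Total weld length L_w = 585 mm. Treat welds as unit-width lines.
Centroid: x̄ = 2×145×72.5 / 585 = 35.94 mm from the vertical weld.
Polar moment about centroid: J = I_x + I_y = [295³/12 + 2×145×147.5²] + [295×35.94² + 2(145³/12 + 145×36.56²)] = 9725000 mm³.
Direct shear f_v = P/L_w = 273×10³ / 585 = 466.7 N/mm (vertical).
Torsion M = P·e = 273×10³ × 200 = 54600000 N·mm.
Critical point at (x, y) = (109.1, 147.5) from centroid. f_tx = M·y/J = 828.1 N/mm; f_ty = M·x/J = 612.3 N/mm.
Resultant f_max = √[f_tx² + (f_v + f_ty)²] = √[828.1² + (466.7 + 612.3)²] = 1360 N/mm.
Capacity per unit length: φr_n = 0.75 × 0.6 × 550 × (0.707 × 16) = 2800 N/mm.
1360 ≤ 2800 → adequate.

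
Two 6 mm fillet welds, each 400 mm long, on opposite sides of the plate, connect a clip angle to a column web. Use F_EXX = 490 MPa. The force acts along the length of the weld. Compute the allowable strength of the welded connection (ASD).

Effective throat t_e = 0.707 × 6 = 4.242 mm.
Total length L = 800 mm; A_we = 4.242 × 800 = 3394 mm².
F_nw = 0.6 F_EXX = 0.6 × 490 = 294 MPa.
R_n = 294 × 3394 × 10⁻³ = 997.7 kN; R_n/Ω = 997.7/2.0 = 498.9 kN.

R_n/Ω ≈ 499 kN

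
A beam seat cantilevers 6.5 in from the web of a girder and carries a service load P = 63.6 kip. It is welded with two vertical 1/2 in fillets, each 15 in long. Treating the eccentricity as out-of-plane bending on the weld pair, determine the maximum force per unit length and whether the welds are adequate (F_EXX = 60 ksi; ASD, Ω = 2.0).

f_max ≈ 5.91 kip/in; adequate

L_w = 2 × 15 = 30 in; section modulus (unit throat) S = 2 × L²/6 = 75 in².
Direct shear f_v = P/L_w = 63.6/30 = 2.12 kip/in.
Moment M = P × e = 63.6 × 6.5 = 413.4 kip·in; bending f_b = M/S = 5.512 kip/in.
f_max = √(f_v² + f_b²) = √(2.12² + 5.512²) = 5.906 kip/in.
r_n/Ω = (1/2.0) × 0.6 × 60 × (0.707 × 0.5) = 6.363 kip/in → adequate.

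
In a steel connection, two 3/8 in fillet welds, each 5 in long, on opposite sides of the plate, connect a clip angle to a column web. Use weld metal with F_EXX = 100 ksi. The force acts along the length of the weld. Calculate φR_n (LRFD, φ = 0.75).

φR_n ≈ 119 kip

Effective throat t_e = 0.707 × 0.375 = 0.2651 in.
Total length L = 10 in; A_we = 0.2651 × 10 = 2.651 in².
F_nw = 0.6 F_EXX = 0.6 × 100 = 60 ksi.
φR_n = 0.75 × 60 × 2.651 = 119.3 kip.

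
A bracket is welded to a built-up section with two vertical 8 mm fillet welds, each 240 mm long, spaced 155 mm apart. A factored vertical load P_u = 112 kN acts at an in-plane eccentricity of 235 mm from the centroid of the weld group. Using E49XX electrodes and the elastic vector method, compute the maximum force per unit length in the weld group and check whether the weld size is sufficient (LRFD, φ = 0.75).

E49XX → F_EXX = 490 MPa.
Total weld length L_w = 480 mm. Treat welds as unit-width lines.
Polar moment about centroid: J = 2[d³/12 + d(b/2)²] = 2[240³/12 + 240×77.5²] = 5187000 mm³.
Direct shear f_v = P/L_w = 112×10³ / 480 = 233.3 N/mm (vertical).
Torsion M = P·e = 112×10³ × 235 = 26320000 N·mm.
Critical point at (x, y) = (77.5, 120) from centroid. f_tx = M·y/J = 608.9 N/mm; f_ty = M·x/J = 393.3 N/mm.
Resultant f_max = √[f_tx² + (f_v + f_ty)²] = √[608.9² + (233.3 + 393.3)²] = 873.7 N/mm.
Capacity per unit length: φr_n = 0.75 × 0.6 × 490 × (0.707 × 8) = 1247 N/mm.
873.7 ≤ 1247 → adequate.

f_max ≈ 874 N/mm; adequate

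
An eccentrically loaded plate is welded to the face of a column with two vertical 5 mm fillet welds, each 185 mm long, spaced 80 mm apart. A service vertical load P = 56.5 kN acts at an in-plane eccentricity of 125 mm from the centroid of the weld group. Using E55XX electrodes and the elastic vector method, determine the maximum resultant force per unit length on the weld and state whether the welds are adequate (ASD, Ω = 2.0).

f_max ≈ 512 N/mm; adequate

E55XX → F_EXX = 550 MPa.
Total weld length L_w = 370 mm. Treat welds as unit-width lines.
Polar moment about centroid: J = 2[d³/12 + d(b/2)²] = 2[185³/12 + 185×40²] = 1647000 mm³.
Direct shear f_v = P/L_w = 56.5×10³ / 370 = 152.7 N/mm (vertical).
Torsion M = P·e = 56.5×10³ × 125 = 7062500 N·mm.
Critical point at (x, y) = (40, 92.5) from centroid. f_tx = M·y/J = 396.6 N/mm; f_ty = M·x/J = 171.5 N/mm.
Resultant f_max = √[f_tx² + (f_v + f_ty)²] = √[396.6² + (152.7 + 171.5)²] = 512.2 N/mm.
Capacity per unit length: r_n/Ω = (1/2.0) × 0.6 × 550 × (0.707 × 5) = 583.3 N/mm.
512.2 ≤ 583.3 → adequate.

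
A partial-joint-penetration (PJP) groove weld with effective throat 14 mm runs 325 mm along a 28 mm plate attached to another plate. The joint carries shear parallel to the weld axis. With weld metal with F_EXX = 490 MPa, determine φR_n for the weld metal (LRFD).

φR_n ≈ 1000 kN

Effective throat (given) t_e = 14 mm.
A_we = 14 × 325 = 4550 mm².
F_nw = 0.6 F_EXX = 294 MPa.
φR_n = 0.75 × 294 × 4550 × 10⁻³ = 1003 kN.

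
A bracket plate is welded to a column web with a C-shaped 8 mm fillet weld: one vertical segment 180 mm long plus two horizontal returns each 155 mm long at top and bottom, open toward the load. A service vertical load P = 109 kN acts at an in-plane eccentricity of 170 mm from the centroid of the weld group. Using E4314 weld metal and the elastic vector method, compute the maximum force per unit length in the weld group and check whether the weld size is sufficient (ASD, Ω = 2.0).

f_max ≈ 782 N/mm; NOT adequate

E43XX → F_EXX = 430 MPa.
Total weld length L_w = 490 mm. Treat welds as unit-width lines.
Centroid: x̄ = 2×155×77.5 / 490 = 49.03 mm from the vertical weld.
Polar moment about centroid: J = I_x + I_y = [180³/12 + 2×155×90²] + [180×49.03² + 2(155³/12 + 155×28.47²)] = 4302000 mm³.
Direct shear f_v = P/L_w = 109×10³ / 490 = 222.4 N/mm (vertical).
Torsion M = P·e = 109×10³ × 170 = 18530000 N·mm.
Critical point at (x, y) = (106, 90) from centroid. f_tx = M·y/J = 387.7 N/mm; f_ty = M·x/J = 456.5 N/mm.
Resultant f_max = √[f_tx² + (f_v + f_ty)²] = √[387.7² + (222.4 + 456.5)²] = 781.8 N/mm.
Capacity per unit length: r_n/Ω = (1/2.0) × 0.6 × 430 × (0.707 × 8) = 729.6 N/mm.
781.8 > 729.6 → NOT adequate.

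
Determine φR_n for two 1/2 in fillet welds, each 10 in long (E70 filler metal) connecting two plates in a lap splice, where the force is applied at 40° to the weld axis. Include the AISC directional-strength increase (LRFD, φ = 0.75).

E70XX → F_EXX = 70 ksi.
t_e = 0.707 × 0.5 = 0.3535 in; A_we = 0.3535 × 20 = 7.07 in².
Directional factor: 1.0 + 0.5 sin^1.5(40°) = 1.258.
F_nw = 0.6 × 70 × 1.258 = 52.82 ksi.
φR_n = 0.75 × 52.82 × 7.07 = 280.1 kips.

φR_n ≈ 280 kips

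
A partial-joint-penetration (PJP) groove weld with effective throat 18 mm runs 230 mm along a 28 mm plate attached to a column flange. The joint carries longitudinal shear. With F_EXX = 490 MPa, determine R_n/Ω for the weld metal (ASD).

R_n/Ω ≈ 609 kN

Effective throat (given) t_e = 18 mm.
A_we = 18 × 230 = 4140 mm².
F_nw = 0.6 F_EXX = 294 MPa.
R_n/Ω = (294 × 4140) / 2.0 × 10⁻³ = 608.6 kN.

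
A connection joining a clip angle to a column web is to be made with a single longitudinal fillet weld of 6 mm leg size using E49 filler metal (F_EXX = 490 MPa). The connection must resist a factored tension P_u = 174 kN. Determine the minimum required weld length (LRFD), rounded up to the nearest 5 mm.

L = 190 mm

Throat t_e = 0.707 × 6 = 4.242 mm.
φr_n = 0.75 × 0.6 × 490 × 4.242 × 10⁻³ = 0.9354 kN/mm.
L_req = P_u / φr_n = 174 / 0.9354 = 186 mm total.
Round up → use L = 190 mm.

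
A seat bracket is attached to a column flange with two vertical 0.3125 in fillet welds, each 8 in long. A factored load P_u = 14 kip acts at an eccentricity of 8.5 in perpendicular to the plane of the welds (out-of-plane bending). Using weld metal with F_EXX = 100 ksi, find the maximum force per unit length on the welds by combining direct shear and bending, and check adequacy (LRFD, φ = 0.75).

f_max ≈ 5.65 kip/in; adequate

L_w = 2 × 8 = 16 in; section modulus (unit throat) S = 2 × L²/6 = 21.33 in².
Direct shear f_v = P/L_w = 14/16 = 0.875 kip/in.
Moment M = P × e = 14 × 8.5 = 119 kip·in; bending f_b = M/S = 5.578 kip/in.
f_max = √(f_v² + f_b²) = √(0.875² + 5.578²) = 5.646 kip/in.
φr_n = 0.75 × 0.6 × 100 × (0.707 × 0.3125) = 9.942 kip/in → adequate.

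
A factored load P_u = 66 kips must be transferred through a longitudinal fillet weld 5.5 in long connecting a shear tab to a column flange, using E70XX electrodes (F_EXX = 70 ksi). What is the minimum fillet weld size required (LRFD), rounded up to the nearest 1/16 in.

w = 9/16 in

Total weld length L = 5.5 in.
Required throat t_e = P_u / (φ × 0.6 F_EXX × L) = 66 / (0.75 × 0.6 × 70 × 5.5) = 0.381 in.
Required leg w = t_e / 0.707 = 0.5388 in → use 9/16 in.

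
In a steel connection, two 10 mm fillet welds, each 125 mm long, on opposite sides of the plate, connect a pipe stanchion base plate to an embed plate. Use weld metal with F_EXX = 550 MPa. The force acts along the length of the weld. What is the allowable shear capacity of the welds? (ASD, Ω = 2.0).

Effective throat t_e = 0.707 × 10 = 7.07 mm.
Total length L = 250 mm; A_we = 7.07 × 250 = 1767 mm².
F_nw = 0.6 F_EXX = 0.6 × 550 = 330 MPa.
R_n = 330 × 1767 × 10⁻³ = 583.3 kN; R_n/Ω = 583.3/2.0 = 291.6 kN.

R_n/Ω ≈ 292 kN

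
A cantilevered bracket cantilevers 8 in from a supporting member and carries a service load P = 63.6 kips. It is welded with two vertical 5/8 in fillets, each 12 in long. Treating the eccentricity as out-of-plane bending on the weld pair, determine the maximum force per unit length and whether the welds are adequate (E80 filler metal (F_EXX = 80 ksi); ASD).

L_w = 2 × 12 = 24 in; section modulus (unit throat) S = 2 × L²/6 = 48 in².
Direct shear f_v = P/L_w = 63.6/24 = 2.65 kip/in.
Moment M = P × e = 63.6 × 8 = 508.8 kip·in; bending f_b = M/S = 10.6 kip/in.
f_max = √(f_v² + f_b²) = √(2.65² + 10.6²) = 10.93 kip/in.
r_n/Ω = (1/2.0) × 0.6 × 80 × (0.707 × 0.625) = 10.6 kip/in → NOT adequate.

f_max ≈ 10.9 kip/in; NOT adequate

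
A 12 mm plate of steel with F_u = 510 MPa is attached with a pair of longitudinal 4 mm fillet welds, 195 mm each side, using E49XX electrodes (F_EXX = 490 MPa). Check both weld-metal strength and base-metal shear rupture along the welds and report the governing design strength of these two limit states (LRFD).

φR_n ≈ 243 kN (weld metal governs)

t_e = 0.707 × 4 = 2.828 mm; L = 390 mm.
Weld metal: φR_n = 0.75 × 0.6 × 490 × 2.828 × 390 × 10⁻³ = 243.2 kN.
Base metal (shear rupture): φR_n = 0.75 × 0.6 × 510 × 12 × 390 × 10⁻³ = 1074 kN.
Governing: weld metal.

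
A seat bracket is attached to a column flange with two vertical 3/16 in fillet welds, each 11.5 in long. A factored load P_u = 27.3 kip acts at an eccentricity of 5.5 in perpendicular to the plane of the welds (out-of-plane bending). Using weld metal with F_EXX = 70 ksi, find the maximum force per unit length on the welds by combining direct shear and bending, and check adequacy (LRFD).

f_max ≈ 3.61 kip/in; adequate

L_w = 2 × 11.5 = 23 in; section modulus (unit throat) S = 2 × L²/6 = 44.08 in².
Direct shear f_v = P/L_w = 27.3/23 = 1.187 kip/in.
Moment M = P × e = 27.3 × 5.5 = 150.15 kip·in; bending f_b = M/S = 3.406 kip/in.
f_max = √(f_v² + f_b²) = √(1.187² + 3.406²) = 3.607 kip/in.
φr_n = 0.75 × 0.6 × 70 × (0.707 × 0.1875) = 4.176 kip/in → adequate.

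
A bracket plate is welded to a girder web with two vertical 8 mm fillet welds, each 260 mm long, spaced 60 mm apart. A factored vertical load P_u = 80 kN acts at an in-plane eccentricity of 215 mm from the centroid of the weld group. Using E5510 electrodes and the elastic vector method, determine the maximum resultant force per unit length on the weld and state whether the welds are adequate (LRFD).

E55XX → F_EXX = 550 MPa.
Total weld length L_w = 520 mm. Treat welds as unit-width lines.
Polar moment about centroid: J = 2[d³/12 + d(b/2)²] = 2[260³/12 + 260×30²] = 3397000 mm³.
Direct shear f_v = P/L_w = 80×10³ / 520 = 153.8 N/mm (vertical).
Torsion M = P·e = 80×10³ × 215 = 17200000 N·mm.
Critical point at (x, y) = (30, 130) from centroid. f_tx = M·y/J = 658.2 N/mm; f_ty = M·x/J = 151.9 N/mm.
Resultant f_max = √[f_tx² + (f_v + f_ty)²] = √[658.2² + (153.8 + 151.9)²] = 725.7 N/mm.
Capacity per unit length: φr_n = 0.75 × 0.6 × 550 × (0.707 × 8) = 1400 N/mm.
725.7 ≤ 1400 → adequate.

f_max ≈ 726 N/mm; adequate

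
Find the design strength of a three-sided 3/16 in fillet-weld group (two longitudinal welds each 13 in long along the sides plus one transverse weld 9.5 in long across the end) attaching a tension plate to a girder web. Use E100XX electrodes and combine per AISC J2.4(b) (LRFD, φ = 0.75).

φR_n ≈ 217 kip

E100XX → F_EXX = 100 ksi.
t_e = 0.707 × 0.1875 = 0.1326 in.
R_nwl = 0.6 × 100 × 0.1326 × 26 = 206.8 kip (longitudinal, 2 welds).
R_nwt = 0.6 × 100 × 0.1326 × 9.5 = 75.56 kip (transverse, base value).
(i) R_nwl + R_nwt = 282.4 kip; (ii) 0.85 R_nwl + 1.5 R_nwt = 289.1 kip.
R_n = max = 289.1 kip [governs: (ii)]; φR_n = 216.8 kip.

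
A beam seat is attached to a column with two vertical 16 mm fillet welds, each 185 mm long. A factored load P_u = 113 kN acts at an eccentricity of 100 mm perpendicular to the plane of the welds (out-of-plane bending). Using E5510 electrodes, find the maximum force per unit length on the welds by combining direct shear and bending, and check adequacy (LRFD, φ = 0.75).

E55XX → F_EXX = 550 MPa.
L_w = 2 × 185 = 370 mm; section modulus (unit throat) S = 2 × L²/6 = 11410 mm².
Direct shear f_v = P/L_w = 113×10³/370 = 305.4 N/mm.
Moment M = P × e = 113×10³ × 100 = 11300000 N·mm; bending f_b = M/S = 990.5 N/mm.
f_max = √(f_v² + f_b²) = √(305.4² + 990.5²) = 1037 N/mm.
φr_n = 0.75 × 0.6 × 550 × (0.707 × 16) = 2800 N/mm → adequate.

f_max ≈ 1040 N/mm; adequate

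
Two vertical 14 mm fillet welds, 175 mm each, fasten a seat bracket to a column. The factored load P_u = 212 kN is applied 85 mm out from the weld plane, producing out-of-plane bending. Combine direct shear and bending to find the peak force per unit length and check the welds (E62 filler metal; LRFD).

E62XX → F_EXX = 620 MPa.
L_w = 2 × 175 = 350 mm; section modulus (unit throat) S = 2 × L²/6 = 10210 mm².
Direct shear f_v = P/L_w = 212×10³/350 = 605.7 N/mm.
Moment M = P × e = 212×10³ × 85 = 18020000 N·mm; bending f_b = M/S = 1765 N/mm.
f_max = √(f_v² + f_b²) = √(605.7² + 1765²) = 1866 N/mm.
φr_n = 0.75 × 0.6 × 620 × (0.707 × 14) = 2762 N/mm → adequate.

f_max ≈ 1870 N/mm; adequate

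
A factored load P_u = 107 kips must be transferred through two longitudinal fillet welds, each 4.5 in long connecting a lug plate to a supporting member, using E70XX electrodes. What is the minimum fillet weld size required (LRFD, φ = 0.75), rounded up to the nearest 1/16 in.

w = 9/16 in

E70XX → F_EXX = 70 ksi.
Total weld length L = 9 in.
Required throat t_e = P_u / (φ × 0.6 F_EXX × L) = 107 / (0.75 × 0.6 × 70 × 9) = 0.3774 in.
Required leg w = t_e / 0.707 = 0.5338 in → use 9/16 in.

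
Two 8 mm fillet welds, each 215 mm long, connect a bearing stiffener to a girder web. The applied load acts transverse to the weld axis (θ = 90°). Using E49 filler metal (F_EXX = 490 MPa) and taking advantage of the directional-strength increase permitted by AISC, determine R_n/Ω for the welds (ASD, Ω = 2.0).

R_n/Ω ≈ 536 kN

t_e = 0.707 × 8 = 5.656 mm; A_we = 5.656 × 430 = 2432 mm².
Directional factor: 1.0 + 0.5 sin^1.5(90°) = 1.5.
F_nw = 0.6 × 490 × 1.5 = 441 MPa.
R_n/Ω = (441 × 2432) / 2.0 × 10⁻³ = 536.3 kN.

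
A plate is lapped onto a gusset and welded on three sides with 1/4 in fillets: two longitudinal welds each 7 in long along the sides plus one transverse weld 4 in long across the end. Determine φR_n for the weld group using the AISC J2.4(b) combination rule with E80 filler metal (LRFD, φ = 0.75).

E80XX → F_EXX = 80 ksi.
t_e = 0.707 × 0.25 = 0.1767 in.
R_nwl = 0.6 × 80 × 0.1767 × 14 = 118.8 kips (longitudinal, 2 welds).
R_nwt = 0.6 × 80 × 0.1767 × 4 = 33.94 kips (transverse, base value).
(i) R_nwl + R_nwt = 152.7 kips; (ii) 0.85 R_nwl + 1.5 R_nwt = 151.9 kips.
R_n = max = 152.7 kips [governs: (i)]; φR_n = 114.5 kips.

φR_n ≈ 115 kips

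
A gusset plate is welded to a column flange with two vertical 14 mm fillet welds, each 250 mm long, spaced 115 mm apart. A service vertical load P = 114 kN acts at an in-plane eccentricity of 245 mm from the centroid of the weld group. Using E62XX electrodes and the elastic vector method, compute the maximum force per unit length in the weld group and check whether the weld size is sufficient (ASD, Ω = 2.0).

E62XX → F_EXX = 620 MPa.
Total weld length L_w = 500 mm. Treat welds as unit-width lines.
Polar moment about centroid: J = 2[d³/12 + d(b/2)²] = 2[250³/12 + 250×57.5²] = 4257000 mm³.
Direct shear f_v = P/L_w = 114×10³ / 500 = 228 N/mm (vertical).
Torsion M = P·e = 114×10³ × 245 = 27930000 N·mm.
Critical point at (x, y) = (57.5, 125) from centroid. f_tx = M·y/J = 820.1 N/mm; f_ty = M·x/J = 377.2 N/mm.
Resultant f_max = √[f_tx² + (f_v + f_ty)²] = √[820.1² + (228 + 377.2)²] = 1019 N/mm.
Capacity per unit length: r_n/Ω = (1/2.0) × 0.6 × 620 × (0.707 × 14) = 1841 N/mm.
1019 ≤ 1841 → adequate.

f_max ≈ 1020 N/mm; adequate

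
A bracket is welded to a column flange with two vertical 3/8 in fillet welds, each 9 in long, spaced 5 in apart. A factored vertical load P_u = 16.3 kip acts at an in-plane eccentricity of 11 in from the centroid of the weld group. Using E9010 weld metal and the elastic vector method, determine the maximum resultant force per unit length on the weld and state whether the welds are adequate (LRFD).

f_max ≈ 4.46 kip/in; adequate

E90XX → F_EXX = 90 ksi.
Total weld length L_w = 18 in. Treat welds as unit-width lines.
Polar moment about centroid: J = 2[d³/12 + d(b/2)²] = 2[9³/12 + 9×2.5²] = 234 in³.
Direct shear f_v = P/L_w = 16.3 / 18 = 0.9056 kip/in (vertical).
Torsion M = P·e = 16.3 × 11 = 179.3 kip·in.
Critical point at (x, y) = (2.5, 4.5) from centroid. f_tx = M·y/J = 3.448 kip/in; f_ty = M·x/J = 1.916 kip/in.
Resultant f_max = √[f_tx² + (f_v + f_ty)²] = √[3.448² + (0.9056 + 1.916)²] = 4.455 kip/in.
Capacity per unit length: φr_n = 0.75 × 0.6 × 90 × (0.707 × 0.375) = 10.74 kip/in.
4.455 ≤ 10.74 → adequate.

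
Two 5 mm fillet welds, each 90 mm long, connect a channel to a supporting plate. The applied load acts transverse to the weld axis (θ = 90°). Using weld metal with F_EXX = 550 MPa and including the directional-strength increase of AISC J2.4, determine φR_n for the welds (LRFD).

φR_n ≈ 236 kN

t_e = 0.707 × 5 = 3.535 mm; A_we = 3.535 × 180 = 636.3 mm².
Directional factor: 1.0 + 0.5 sin^1.5(90°) = 1.5.
F_nw = 0.6 × 550 × 1.5 = 495 MPa.
φR_n = 0.75 × 495 × 636.3 × 10⁻³ = 236.2 kN.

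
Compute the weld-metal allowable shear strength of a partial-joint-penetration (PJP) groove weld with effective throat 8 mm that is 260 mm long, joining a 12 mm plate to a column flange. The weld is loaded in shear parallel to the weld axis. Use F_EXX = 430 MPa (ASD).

R_n/Ω ≈ 268 kN

Effective throat (given) t_e = 8 mm.
A_we = 8 × 260 = 2080 mm².
F_nw = 0.6 F_EXX = 258 MPa.
R_n/Ω = (258 × 2080) / 2.0 × 10⁻³ = 268.3 kN.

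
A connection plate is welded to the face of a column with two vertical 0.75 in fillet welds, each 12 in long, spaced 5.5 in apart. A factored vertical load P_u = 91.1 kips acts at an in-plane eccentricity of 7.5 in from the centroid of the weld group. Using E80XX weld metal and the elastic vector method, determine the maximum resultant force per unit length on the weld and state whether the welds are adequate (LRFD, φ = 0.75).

E80XX → F_EXX = 80 ksi.
Total weld length L_w = 24 in. Treat welds as unit-width lines.
Polar moment about centroid: J = 2[d³/12 + d(b/2)²] = 2[12³/12 + 12×2.75²] = 469.5 in³.
Direct shear f_v = P/L_w = 91.1 / 24 = 3.796 kip/in (vertical).
Torsion M = P·e = 91.1 × 7.5 = 683.25 kip·in.
Critical point at (x, y) = (2.75, 6) from centroid. f_tx = M·y/J = 8.732 kip/in; f_ty = M·x/J = 4.002 kip/in.
Resultant f_max = √[f_tx² + (f_v + f_ty)²] = √[8.732² + (3.796 + 4.002)²] = 11.71 kip/in.
Capacity per unit length: φr_n = 0.75 × 0.6 × 80 × (0.707 × 0.75) = 19.09 kip/in.
11.71 ≤ 19.09 → adequate.

f_max ≈ 11.7 kip/in; adequate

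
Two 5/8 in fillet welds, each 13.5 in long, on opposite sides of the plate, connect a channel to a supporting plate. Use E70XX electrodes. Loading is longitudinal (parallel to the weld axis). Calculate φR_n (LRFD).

E70XX → F_EXX = 70 ksi.
Effective throat t_e = 0.707 × 0.625 = 0.4419 in.
Total length L = 27 in; A_we = 0.4419 × 27 = 11.93 in².
F_nw = 0.6 F_EXX = 0.6 × 70 = 42 ksi.
φR_n = 0.75 × 42 × 11.93 = 375.8 kips.

φR_n ≈ 376 kips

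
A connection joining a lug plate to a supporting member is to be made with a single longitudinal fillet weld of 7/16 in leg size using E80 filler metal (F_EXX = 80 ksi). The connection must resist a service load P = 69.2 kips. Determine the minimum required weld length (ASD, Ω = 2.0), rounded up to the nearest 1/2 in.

Throat t_e = 0.707 × 0.4375 = 0.3093 in.
r_n/Ω = (0.6 × 80 × 0.3093) / 2.0 = 7.423 kip/in.
L_req = P / (r_n/Ω) = 69.2 / 7.423 = 9.322 in total.
Round up → use L = 9.5 in.

L = 9.5 in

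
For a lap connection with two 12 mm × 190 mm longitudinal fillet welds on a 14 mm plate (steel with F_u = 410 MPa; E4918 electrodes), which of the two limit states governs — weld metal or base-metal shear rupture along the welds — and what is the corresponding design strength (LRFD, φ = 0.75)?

E49XX → F_EXX = 490 MPa.
t_e = 0.707 × 12 = 8.484 mm; L = 380 mm.
Weld metal: φR_n = 0.75 × 0.6 × 490 × 8.484 × 380 × 10⁻³ = 710.9 kN.
Base metal (shear rupture): φR_n = 0.75 × 0.6 × 410 × 14 × 380 × 10⁻³ = 981.5 kN.
Governing: weld metal.

φR_n ≈ 711 kN (weld metal governs)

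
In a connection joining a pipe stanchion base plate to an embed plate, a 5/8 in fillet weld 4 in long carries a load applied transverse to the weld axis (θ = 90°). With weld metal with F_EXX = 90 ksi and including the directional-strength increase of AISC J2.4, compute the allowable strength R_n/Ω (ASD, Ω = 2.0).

t_e = 0.707 × 0.625 = 0.4419 in; A_we = 0.4419 × 4 = 1.767 in².
Directional factor: 1.0 + 0.5 sin^1.5(90°) = 1.5.
F_nw = 0.6 × 90 × 1.5 = 81 ksi.
R_n/Ω = (81 × 1.767) / 2.0 = 71.58 kip.

R_n/Ω ≈ 71.6 kip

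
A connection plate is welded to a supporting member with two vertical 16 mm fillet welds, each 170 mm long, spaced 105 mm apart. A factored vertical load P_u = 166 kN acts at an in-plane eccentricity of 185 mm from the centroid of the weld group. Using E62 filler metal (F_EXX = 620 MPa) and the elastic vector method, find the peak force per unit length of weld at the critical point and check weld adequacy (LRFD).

Total weld length L_w = 340 mm. Treat welds as unit-width lines.
Polar moment about centroid: J = 2[d³/12 + d(b/2)²] = 2[170³/12 + 170×52.5²] = 1756000 mm³.
Direct shear f_v = P/L_w = 166×10³ / 340 = 488.2 N/mm (vertical).
Torsion M = P·e = 166×10³ × 185 = 30710000 N·mm.
Critical point at (x, y) = (52.5, 85) from centroid. f_tx = M·y/J = 1487 N/mm; f_ty = M·x/J = 918.2 N/mm.
Resultant f_max = √[f_tx² + (f_v + f_ty)²] = √[1487² + (488.2 + 918.2)²] = 2046 N/mm.
Capacity per unit length: φr_n = 0.75 × 0.6 × 620 × (0.707 × 16) = 3156 N/mm.
2046 ≤ 3156 → adequate.

f_max ≈ 2050 N/mm; adequate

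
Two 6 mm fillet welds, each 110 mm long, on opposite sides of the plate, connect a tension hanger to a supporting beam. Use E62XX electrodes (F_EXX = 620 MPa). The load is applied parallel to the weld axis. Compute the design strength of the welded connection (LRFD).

Effective throat t_e = 0.707 × 6 = 4.242 mm.
Total length L = 220 mm; A_we = 4.242 × 220 = 933.2 mm².
F_nw = 0.6 F_EXX = 0.6 × 620 = 372 MPa.
φR_n = 0.75 × 372 × 933.2 × 10⁻³ = 260.4 kN.

φR_n ≈ 260 kN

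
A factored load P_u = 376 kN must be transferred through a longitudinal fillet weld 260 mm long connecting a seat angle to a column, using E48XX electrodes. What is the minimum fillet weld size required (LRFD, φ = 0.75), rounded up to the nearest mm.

E48XX → F_EXX = 480 MPa.
Total weld length L = 260 mm.
Required throat t_e = P_u / (φ × 0.6 F_EXX × L) = 376 / (0.75 × 0.6 × 480 × 260 × 10⁻³) = 6.695 mm.
Required leg w = t_e / 0.707 = 9.47 mm → use 10 mm.

w = 10 mm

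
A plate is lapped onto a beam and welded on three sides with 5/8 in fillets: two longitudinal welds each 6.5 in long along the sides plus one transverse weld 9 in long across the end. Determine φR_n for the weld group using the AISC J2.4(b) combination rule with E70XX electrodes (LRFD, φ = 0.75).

φR_n ≈ 342 kips

E70XX → F_EXX = 70 ksi.
t_e = 0.707 × 0.625 = 0.4419 in.
R_nwl = 0.6 × 70 × 0.4419 × 13 = 241.3 kips (longitudinal, 2 welds).
R_nwt = 0.6 × 70 × 0.4419 × 9 = 167 kips (transverse, base value).
(i) R_nwl + R_nwt = 408.3 kips; (ii) 0.85 R_nwl + 1.5 R_nwt = 455.6 kips.
R_n = max = 455.6 kips [governs: (ii)]; φR_n = 341.7 kips.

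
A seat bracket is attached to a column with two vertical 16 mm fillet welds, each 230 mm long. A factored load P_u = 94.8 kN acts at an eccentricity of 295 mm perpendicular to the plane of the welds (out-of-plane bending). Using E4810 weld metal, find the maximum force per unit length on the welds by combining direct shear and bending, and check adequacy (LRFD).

f_max ≈ 1600 N/mm; adequate

E48XX → F_EXX = 480 MPa.
L_w = 2 × 230 = 460 mm; section modulus (unit throat) S = 2 × L²/6 = 17630 mm².
Direct shear f_v = P/L_w = 94.8×10³/460 = 206.1 N/mm.
Moment M = P × e = 94.8×10³ × 295 = 27966000 N·mm; bending f_b = M/S = 1586 N/mm.
f_max = √(f_v² + f_b²) = √(206.1² + 1586²) = 1599 N/mm.
φr_n = 0.75 × 0.6 × 480 × (0.707 × 16) = 2443 N/mm → adequate.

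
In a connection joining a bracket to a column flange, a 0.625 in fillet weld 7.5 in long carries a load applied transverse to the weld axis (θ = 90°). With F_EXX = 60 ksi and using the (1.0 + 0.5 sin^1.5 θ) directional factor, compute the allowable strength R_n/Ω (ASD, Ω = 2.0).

t_e = 0.707 × 0.625 = 0.4419 in; A_we = 0.4419 × 7.5 = 3.314 in².
Directional factor: 1.0 + 0.5 sin^1.5(90°) = 1.5.
F_nw = 0.6 × 60 × 1.5 = 54 ksi.
R_n/Ω = (54 × 3.314) / 2.0 = 89.48 kips.

R_n/Ω ≈ 89.5 kips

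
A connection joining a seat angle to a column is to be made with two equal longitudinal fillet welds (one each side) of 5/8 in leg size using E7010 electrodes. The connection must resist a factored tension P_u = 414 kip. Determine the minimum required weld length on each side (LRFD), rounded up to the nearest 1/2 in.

L = 15 in on each side

E70XX → F_EXX = 70 ksi.
Throat t_e = 0.707 × 0.625 = 0.4419 in.
φr_n = 0.75 × 0.6 × 70 × 0.4419 = 13.92 kip/in.
L_req = P_u / φr_n = 414 / 13.92 = 29.74 in total.
Per side: 29.74 / 2 = 14.87 in.
Round up → use L = 15 in on each side.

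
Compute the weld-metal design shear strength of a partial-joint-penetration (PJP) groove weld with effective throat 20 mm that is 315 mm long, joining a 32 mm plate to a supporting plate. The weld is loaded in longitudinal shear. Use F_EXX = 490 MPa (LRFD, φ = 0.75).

Effective throat (given) t_e = 20 mm.
A_we = 20 × 315 = 6300 mm².
F_nw = 0.6 F_EXX = 294 MPa.
φR_n = 0.75 × 294 × 6300 × 10⁻³ = 1389 kN.

φR_n ≈ 1390 kN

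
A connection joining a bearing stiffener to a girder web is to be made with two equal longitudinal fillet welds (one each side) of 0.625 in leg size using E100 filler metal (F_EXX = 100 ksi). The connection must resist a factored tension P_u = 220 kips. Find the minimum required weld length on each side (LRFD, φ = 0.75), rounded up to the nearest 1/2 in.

Throat t_e = 0.707 × 0.625 = 0.4419 in.
φr_n = 0.75 × 0.6 × 100 × 0.4419 = 19.88 kips/in.
L_req = P_u / φr_n = 220 / 19.88 = 11.06 in total.
Per side: 11.06 / 2 = 5.532 in.
Round up → use L = 6 in on each side.

L = 6 in on each side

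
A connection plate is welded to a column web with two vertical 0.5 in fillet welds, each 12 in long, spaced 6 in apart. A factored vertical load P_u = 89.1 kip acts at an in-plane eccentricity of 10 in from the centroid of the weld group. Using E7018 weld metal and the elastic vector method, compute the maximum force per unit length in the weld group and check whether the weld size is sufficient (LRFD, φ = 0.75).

E70XX → F_EXX = 70 ksi.
Total weld length L_w = 24 in. Treat welds as unit-width lines.
Polar moment about centroid: J = 2[d³/12 + d(b/2)²] = 2[12³/12 + 12×3²] = 504 in³.
Direct shear f_v = P/L_w = 89.1 / 24 = 3.712 kip/in (vertical).
Torsion M = P·e = 89.1 × 10 = 891 kip·in.
Critical point at (x, y) = (3, 6) from centroid. f_tx = M·y/J = 10.61 kip/in; f_ty = M·x/J = 5.304 kip/in.
Resultant f_max = √[f_tx² + (f_v + f_ty)²] = √[10.61² + (3.712 + 5.304)²] = 13.92 kip/in.
Capacity per unit length: φr_n = 0.75 × 0.6 × 70 × (0.707 × 0.5) = 11.14 kip/in.
13.92 > 11.14 → NOT adequate.

f_max ≈ 13.9 kip/in; NOT adequate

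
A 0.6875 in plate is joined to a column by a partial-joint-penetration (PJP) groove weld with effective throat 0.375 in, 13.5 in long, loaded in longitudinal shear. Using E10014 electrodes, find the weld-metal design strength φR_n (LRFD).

E100XX → F_EXX = 100 ksi.
Effective throat (given) t_e = 0.375 in.
A_we = 0.375 × 13.5 = 5.062 in².
F_nw = 0.6 F_EXX = 60 ksi.
φR_n = 0.75 × 60 × 5.062 = 227.8 kip.

φR_n ≈ 228 kip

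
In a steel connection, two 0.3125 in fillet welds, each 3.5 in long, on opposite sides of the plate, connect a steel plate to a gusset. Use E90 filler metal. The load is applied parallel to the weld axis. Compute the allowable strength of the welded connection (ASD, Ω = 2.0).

E90XX → F_EXX = 90 ksi.
Effective throat t_e = 0.707 × 0.3125 = 0.2209 in.
Total length L = 7 in; A_we = 0.2209 × 7 = 1.547 in².
F_nw = 0.6 F_EXX = 0.6 × 90 = 54 ksi.
R_n = 54 × 1.547 = 83.51 kips; R_n/Ω = 83.51/2.0 = 41.76 kips.

R_n/Ω ≈ 41.8 kips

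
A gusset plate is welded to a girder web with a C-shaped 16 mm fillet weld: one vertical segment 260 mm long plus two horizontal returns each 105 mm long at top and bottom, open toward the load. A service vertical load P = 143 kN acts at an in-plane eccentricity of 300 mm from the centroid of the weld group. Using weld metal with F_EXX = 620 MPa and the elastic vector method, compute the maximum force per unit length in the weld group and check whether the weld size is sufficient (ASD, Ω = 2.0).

f_max ≈ 1380 N/mm; adequate

Total weld length L_w = 470 mm. Treat welds as unit-width lines.
Centroid: x̄ = 2×105×52.5 / 470 = 23.46 mm from the vertical weld.
Polar moment about centroid: J = I_x + I_y = [260³/12 + 2×105×130²] + [260×23.46² + 2(105³/12 + 105×29.04²)] = 5527000 mm³.
Direct shear f_v = P/L_w = 143×10³ / 470 = 304.3 N/mm (vertical).
Torsion M = P·e = 143×10³ × 300 = 42900000 N·mm.
Critical point at (x, y) = (81.54, 130) from centroid. f_tx = M·y/J = 1009 N/mm; f_ty = M·x/J = 632.9 N/mm.
Resultant f_max = √[f_tx² + (f_v + f_ty)²] = √[1009² + (304.3 + 632.9)²] = 1377 N/mm.
Capacity per unit length: r_n/Ω = (1/2.0) × 0.6 × 620 × (0.707 × 16) = 2104 N/mm.
1377 ≤ 2104 → adequate.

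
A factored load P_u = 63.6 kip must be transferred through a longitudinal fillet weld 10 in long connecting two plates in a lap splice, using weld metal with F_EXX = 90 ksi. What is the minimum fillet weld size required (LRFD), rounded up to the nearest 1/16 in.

w = 1/4 in

Total weld length L = 10 in.
Required throat t_e = P_u / (φ × 0.6 F_EXX × L) = 63.6 / (0.75 × 0.6 × 90 × 10) = 0.157 in.
Required leg w = t_e / 0.707 = 0.2221 in → use 1/4 in.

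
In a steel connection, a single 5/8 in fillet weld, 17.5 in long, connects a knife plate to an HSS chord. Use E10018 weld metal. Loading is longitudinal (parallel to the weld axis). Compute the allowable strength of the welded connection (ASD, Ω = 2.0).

R_n/Ω ≈ 232 kip

E100XX → F_EXX = 100 ksi.
Effective throat t_e = 0.707 × 0.625 = 0.4419 in.
Total length L = 17.5 in; A_we = 0.4419 × 17.5 = 7.733 in².
F_nw = 0.6 F_EXX = 0.6 × 100 = 60 ksi.
R_n = 60 × 7.733 = 464 kip; R_n/Ω = 464/2.0 = 232 kip.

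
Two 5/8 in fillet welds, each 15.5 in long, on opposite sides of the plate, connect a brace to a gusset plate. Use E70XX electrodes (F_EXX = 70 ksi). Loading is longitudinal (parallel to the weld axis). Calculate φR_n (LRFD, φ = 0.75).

Effective throat t_e = 0.707 × 0.625 = 0.4419 in.
Total length L = 31 in; A_we = 0.4419 × 31 = 13.7 in².
F_nw = 0.6 F_EXX = 0.6 × 70 = 42 ksi.
φR_n = 0.75 × 42 × 13.7 = 431.5 kips.

φR_n ≈ 431 kips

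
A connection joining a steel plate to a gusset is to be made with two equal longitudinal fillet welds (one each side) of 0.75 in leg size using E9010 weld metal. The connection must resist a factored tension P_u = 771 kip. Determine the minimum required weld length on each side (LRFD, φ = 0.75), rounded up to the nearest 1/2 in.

L = 18 in on each side

E90XX → F_EXX = 90 ksi.
Throat t_e = 0.707 × 0.75 = 0.5302 in.
φr_n = 0.75 × 0.6 × 90 × 0.5302 = 21.48 kip/in.
L_req = P_u / φr_n = 771 / 21.48 = 35.9 in total.
Per side: 35.9 / 2 = 17.95 in.
Round up → use L = 18 in on each side.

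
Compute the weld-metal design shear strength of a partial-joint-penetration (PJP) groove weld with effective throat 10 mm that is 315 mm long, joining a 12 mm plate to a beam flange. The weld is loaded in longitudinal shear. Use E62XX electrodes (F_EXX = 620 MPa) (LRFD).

φR_n ≈ 879 kN

Effective throat (given) t_e = 10 mm.
A_we = 10 × 315 = 3150 mm².
F_nw = 0.6 F_EXX = 372 MPa.
φR_n = 0.75 × 372 × 3150 × 10⁻³ = 878.8 kN.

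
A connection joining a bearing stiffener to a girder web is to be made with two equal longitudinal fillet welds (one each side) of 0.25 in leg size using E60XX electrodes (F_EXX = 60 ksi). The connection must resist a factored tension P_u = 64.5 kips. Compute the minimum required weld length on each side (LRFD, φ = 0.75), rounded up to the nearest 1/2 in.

L = 7 in on each side

Throat t_e = 0.707 × 0.25 = 0.1767 in.
φr_n = 0.75 × 0.6 × 60 × 0.1767 = 4.772 kips/in.
L_req = P_u / φr_n = 64.5 / 4.772 = 13.52 in total.
Per side: 13.52 / 2 = 6.758 in.
Round up → use L = 7 in on each side.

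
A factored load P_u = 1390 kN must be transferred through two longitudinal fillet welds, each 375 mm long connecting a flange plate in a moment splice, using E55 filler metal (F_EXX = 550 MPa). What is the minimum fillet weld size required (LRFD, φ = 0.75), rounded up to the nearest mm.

Total weld length L = 750 mm.
Required throat t_e = P_u / (φ × 0.6 F_EXX × L) = 1390 / (0.75 × 0.6 × 550 × 750 × 10⁻³) = 7.488 mm.
Required leg w = t_e / 0.707 = 10.59 mm → use 11 mm.

w = 11 mm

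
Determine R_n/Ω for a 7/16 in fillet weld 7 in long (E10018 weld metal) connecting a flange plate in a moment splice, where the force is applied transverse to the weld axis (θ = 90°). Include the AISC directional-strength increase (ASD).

R_n/Ω ≈ 97.4 kips

E100XX → F_EXX = 100 ksi.
t_e = 0.707 × 0.4375 = 0.3093 in; A_we = 0.3093 × 7 = 2.165 in².
Directional factor: 1.0 + 0.5 sin^1.5(90°) = 1.5.
F_nw = 0.6 × 100 × 1.5 = 90 ksi.
R_n/Ω = (90 × 2.165) / 2.0 = 97.43 kips.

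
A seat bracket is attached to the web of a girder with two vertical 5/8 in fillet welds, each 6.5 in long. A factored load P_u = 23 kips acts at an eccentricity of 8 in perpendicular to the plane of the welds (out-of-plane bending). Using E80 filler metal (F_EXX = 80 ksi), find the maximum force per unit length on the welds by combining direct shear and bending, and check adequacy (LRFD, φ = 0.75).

L_w = 2 × 6.5 = 13 in; section modulus (unit throat) S = 2 × L²/6 = 14.08 in².
Direct shear f_v = P/L_w = 23/13 = 1.769 kip/in.
Moment M = P × e = 23 × 8 = 184 kip·in; bending f_b = M/S = 13.07 kip/in.
f_max = √(f_v² + f_b²) = √(1.769² + 13.07²) = 13.18 kip/in.
φr_n = 0.75 × 0.6 × 80 × (0.707 × 0.625) = 15.91 kip/in → adequate.

f_max ≈ 13.2 kip/in; adequate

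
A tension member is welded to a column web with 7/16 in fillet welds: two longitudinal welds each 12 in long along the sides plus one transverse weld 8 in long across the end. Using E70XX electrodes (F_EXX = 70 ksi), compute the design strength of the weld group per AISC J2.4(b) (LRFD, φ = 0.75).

t_e = 0.707 × 0.4375 = 0.3093 in.
R_nwl = 0.6 × 70 × 0.3093 × 24 = 311.8 kips (longitudinal, 2 welds).
R_nwt = 0.6 × 70 × 0.3093 × 8 = 103.9 kips (transverse, base value).
(i) R_nwl + R_nwt = 415.7 kips; (ii) 0.85 R_nwl + 1.5 R_nwt = 420.9 kips.
R_n = max = 420.9 kips [governs: (ii)]; φR_n = 315.7 kips.

φR_n ≈ 316 kips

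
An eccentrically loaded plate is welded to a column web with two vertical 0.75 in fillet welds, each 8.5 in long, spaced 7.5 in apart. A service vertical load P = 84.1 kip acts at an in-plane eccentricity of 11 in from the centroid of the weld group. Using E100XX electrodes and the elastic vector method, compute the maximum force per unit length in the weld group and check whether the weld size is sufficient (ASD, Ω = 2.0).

f_max ≈ 19 kip/in; NOT adequate

E100XX → F_EXX = 100 ksi.
Total weld length L_w = 17 in. Treat welds as unit-width lines.
Polar moment about centroid: J = 2[d³/12 + d(b/2)²] = 2[8.5³/12 + 8.5×3.75²] = 341.4 in³.
Direct shear f_v = P/L_w = 84.1 / 17 = 4.947 kip/in (vertical).
Torsion M = P·e = 84.1 × 11 = 925.1 kip·in.
Critical point at (x, y) = (3.75, 4.25) from centroid. f_tx = M·y/J = 11.52 kip/in; f_ty = M·x/J = 10.16 kip/in.
Resultant f_max = √[f_tx² + (f_v + f_ty)²] = √[11.52² + (4.947 + 10.16)²] = 19 kip/in.
Capacity per unit length: r_n/Ω = (1/2.0) × 0.6 × 100 × (0.707 × 0.75) = 15.91 kip/in.
19 > 15.91 → NOT adequate.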